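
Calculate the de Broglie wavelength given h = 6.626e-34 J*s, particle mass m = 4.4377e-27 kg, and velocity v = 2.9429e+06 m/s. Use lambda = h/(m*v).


lambda = h / (m * v)
= 6.626e-34 / (4.4377e-27 * 2.9429e+06)
= 6.626e-34 / 1.3060e-20
= 5.0736e-14 m

5.0736e-14


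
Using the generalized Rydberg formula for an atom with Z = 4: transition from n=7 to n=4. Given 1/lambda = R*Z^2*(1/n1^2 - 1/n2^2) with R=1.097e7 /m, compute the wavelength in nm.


1/lambda = R * Z^2 * (1/n1^2 - 1/n2^2)
= 1.097e7 * 4^2 * (1/4^2 - 1/7^2)
= 1.097e7 * 16 * (0.0625 - 0.020408)
= 7.3880e+06 /m
lambda = 1 / 7.3880e+06
= 135.3554 nm

135.3554


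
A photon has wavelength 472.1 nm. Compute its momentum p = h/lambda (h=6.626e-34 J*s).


p = h / lambda
= 6.626e-34 / (472.1e-9)
= 6.626e-34 / 4.7210e-07
= 1.4035e-27 kg*m/s

1.4035e-27


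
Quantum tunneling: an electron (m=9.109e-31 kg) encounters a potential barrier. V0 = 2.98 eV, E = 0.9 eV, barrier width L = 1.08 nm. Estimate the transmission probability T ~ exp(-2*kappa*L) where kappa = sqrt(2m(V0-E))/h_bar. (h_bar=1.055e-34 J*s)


V0 - E = 2.08 eV = 3.3322e-19 J
kappa = sqrt(2 * m * (V0-E)) / h_bar
= sqrt(2 * 9.109e-31 * 3.3322e-19) / 1.055e-34
= 7.3852e+09 /m
2*kappa*L = 2 * 7.3852e+09 * 1.08e-9
= 15.952
T = exp(-15.952) = 1.180711e-07

1.180711e-07


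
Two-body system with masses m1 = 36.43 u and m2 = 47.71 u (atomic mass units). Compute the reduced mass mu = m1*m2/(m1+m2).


mu = m1 * m2 / (m1 + m2)
= 36.43 * 47.71 / (36.43 + 47.71)
= 1738.0753 / 84.14
= 20.6569 u

20.6569


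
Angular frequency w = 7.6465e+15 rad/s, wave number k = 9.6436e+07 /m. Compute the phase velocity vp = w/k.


vp = w / k
= 7.6465e+15 / 9.6436e+07
= 7.9291e+07 m/s

7.9291e+07


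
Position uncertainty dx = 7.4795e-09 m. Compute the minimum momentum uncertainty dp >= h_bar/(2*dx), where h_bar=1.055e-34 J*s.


dp = h_bar / (2 * dx)
= 1.055e-34 / (2 * 7.4795e-09)
= 1.055e-34 / 1.4959e-08
= 7.0526e-27 kg*m/s

7.0526e-27


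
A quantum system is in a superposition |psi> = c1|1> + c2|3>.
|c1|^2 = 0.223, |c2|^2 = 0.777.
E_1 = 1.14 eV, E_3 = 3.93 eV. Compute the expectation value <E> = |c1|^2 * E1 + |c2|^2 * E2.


<E> = |c1|^2 * E1 + |c2|^2 * E2
= 0.223 * 1.14 + 0.777 * 3.93
= 0.2542 + 3.0536
= 3.3078 eV

3.3078


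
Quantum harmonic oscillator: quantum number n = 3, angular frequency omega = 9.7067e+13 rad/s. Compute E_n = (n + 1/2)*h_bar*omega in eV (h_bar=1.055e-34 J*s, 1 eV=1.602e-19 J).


E = (n + 1/2) * h_bar * omega
= (3 + 0.5) * 1.055e-34 * 9.7067e+13
= 3.5 * 1.0241e-20
= 3.5842e-20 J
= 0.2237 eV

0.2237


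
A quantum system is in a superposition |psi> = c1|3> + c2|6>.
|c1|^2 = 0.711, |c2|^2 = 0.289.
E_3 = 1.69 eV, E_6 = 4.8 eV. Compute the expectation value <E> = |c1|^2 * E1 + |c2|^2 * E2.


<E> = |c1|^2 * E1 + |c2|^2 * E2
= 0.711 * 1.69 + 0.289 * 4.8
= 1.2016 + 1.3872
= 2.5888 eV

2.5888


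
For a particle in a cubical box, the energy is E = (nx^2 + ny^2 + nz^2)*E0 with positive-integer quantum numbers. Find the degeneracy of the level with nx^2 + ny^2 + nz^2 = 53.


Enumerate all (nx, ny, nz) with nx^2 + ny^2 + nz^2 = 53:
(1,4,6)
(1,6,4)
(4,1,6)
(4,6,1)
(6,1,4)
(6,4,1)
Total degeneracy = 6

6


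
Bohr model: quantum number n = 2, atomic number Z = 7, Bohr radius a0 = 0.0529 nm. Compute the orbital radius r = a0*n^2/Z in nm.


r = a0 * n^2 / Z
= 0.0529 * 2^2 / 7
= 0.0529 * 4 / 7
= 0.0302 nm

0.0302


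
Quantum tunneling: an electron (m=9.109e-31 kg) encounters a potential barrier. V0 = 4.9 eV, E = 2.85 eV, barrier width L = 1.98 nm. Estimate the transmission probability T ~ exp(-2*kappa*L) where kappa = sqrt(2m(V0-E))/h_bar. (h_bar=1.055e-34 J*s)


V0 - E = 2.05 eV = 3.2841e-19 J
kappa = sqrt(2 * m * (V0-E)) / h_bar
= sqrt(2 * 9.109e-31 * 3.2841e-19) / 1.055e-34
= 7.3317e+09 /m
2*kappa*L = 2 * 7.3317e+09 * 1.98e-9
= 29.0336
T = exp(-29.0336) = 2.459557e-13

2.459557e-13


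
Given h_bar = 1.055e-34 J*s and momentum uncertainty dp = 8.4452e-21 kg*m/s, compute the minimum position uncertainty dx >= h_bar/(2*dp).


dx = h_bar / (2 * dp)
= 1.055e-34 / (2 * 8.4452e-21)
= 1.055e-34 / 1.6890e-20
= 6.2462e-15 m

6.2462e-15


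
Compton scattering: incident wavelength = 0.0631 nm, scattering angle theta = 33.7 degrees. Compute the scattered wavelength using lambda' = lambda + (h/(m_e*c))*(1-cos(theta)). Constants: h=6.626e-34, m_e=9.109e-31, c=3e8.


Compton wavelength: h/(m_e*c) = 2.4247e-12 m
d_lambda = 2.4247e-12 * (1 - cos(33.7 deg))
= 2.4247e-12 * 0.168046
= 4.0746e-13 m = 0.000407 nm
lambda' = 0.0631 + 0.000407
= 0.063507 nm

0.063507


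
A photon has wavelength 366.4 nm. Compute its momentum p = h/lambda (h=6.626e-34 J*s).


p = h / lambda
= 6.626e-34 / (366.4e-9)
= 6.626e-34 / 3.6640e-07
= 1.8084e-27 kg*m/s

1.8084e-27


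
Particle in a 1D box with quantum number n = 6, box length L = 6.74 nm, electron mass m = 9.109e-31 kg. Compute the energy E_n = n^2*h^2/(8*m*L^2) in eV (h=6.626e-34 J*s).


E = n^2 * h^2 / (8 * m * L^2)
= 6^2 * (6.626e-34)^2 / (8 * 9.109e-31 * (6.74e-9)^2)
= 36 * 4.3904e-67 / (8 * 9.109e-31 * 4.5428e-17)
= 4.7745e-20 J
= 0.298 eV

0.298


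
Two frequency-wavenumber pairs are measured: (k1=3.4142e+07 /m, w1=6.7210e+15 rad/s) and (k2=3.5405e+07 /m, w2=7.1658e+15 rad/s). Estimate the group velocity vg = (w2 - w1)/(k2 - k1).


vg = (w2 - w1) / (k2 - k1)
= (7.1658e+15 - 6.7210e+15) / (3.5405e+07 - 3.4142e+07)
= 4.4480e+14 / 1.2630e+06
= 3.5218e+08 m/s

3.5218e+08


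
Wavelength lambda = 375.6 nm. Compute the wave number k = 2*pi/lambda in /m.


k = 2 * pi / lambda
= 6.2832 / (375.6e-9)
= 6.2832 / 3.7560e-07
= 1.6728e+07 /m

1.6728e+07


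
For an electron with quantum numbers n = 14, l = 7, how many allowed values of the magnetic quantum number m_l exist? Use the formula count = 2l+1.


m_l ranges from -l to +l in integer steps
So m_l goes from -7 to +7
Count = 2l + 1 = 2*7 + 1
= 15

15


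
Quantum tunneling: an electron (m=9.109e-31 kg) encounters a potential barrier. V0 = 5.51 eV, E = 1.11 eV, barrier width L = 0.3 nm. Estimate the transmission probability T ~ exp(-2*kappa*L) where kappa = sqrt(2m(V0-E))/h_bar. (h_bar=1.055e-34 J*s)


V0 - E = 4.4 eV = 7.0488e-19 J
kappa = sqrt(2 * m * (V0-E)) / h_bar
= sqrt(2 * 9.109e-31 * 7.0488e-19) / 1.055e-34
= 1.0741e+10 /m
2*kappa*L = 2 * 1.0741e+10 * 0.3e-9
= 6.4448
T = exp(-6.4448) = 1.588826e-03

1.588826e-03


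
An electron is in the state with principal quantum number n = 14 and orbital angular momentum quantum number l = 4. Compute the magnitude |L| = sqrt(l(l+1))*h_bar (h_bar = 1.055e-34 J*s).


L = sqrt(l*(l+1)) * h_bar
= sqrt(4 * 5) * 1.055e-34
= sqrt(20) * 1.055e-34
= 4.4721 * 1.055e-34
= 4.7181e-34 J*s

4.7181e-34


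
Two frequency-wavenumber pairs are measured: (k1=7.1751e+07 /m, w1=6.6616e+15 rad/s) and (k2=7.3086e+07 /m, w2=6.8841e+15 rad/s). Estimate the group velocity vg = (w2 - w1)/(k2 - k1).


vg = (w2 - w1) / (k2 - k1)
= (6.8841e+15 - 6.6616e+15) / (7.3086e+07 - 7.1751e+07)
= 2.2250e+14 / 1.3350e+06
= 1.6667e+08 m/s

1.6667e+08


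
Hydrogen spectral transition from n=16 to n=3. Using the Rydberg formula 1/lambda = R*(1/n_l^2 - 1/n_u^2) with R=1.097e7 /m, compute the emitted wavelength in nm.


1/lambda = R * (1/n_l^2 - 1/n_u^2)
= 1.097e7 * (1/3^2 - 1/16^2)
= 1.097e7 * (0.111111 - 0.003906)
= 1.097e7 * 0.107205
= 1.1760e+06 /m
lambda = 1 / 1.1760e+06 = 850.3131 nm

850.3131


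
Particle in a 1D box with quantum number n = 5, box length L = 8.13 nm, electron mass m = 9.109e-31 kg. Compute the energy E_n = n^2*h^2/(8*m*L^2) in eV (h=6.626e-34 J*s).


E = n^2 * h^2 / (8 * m * L^2)
= 5^2 * (6.626e-34)^2 / (8 * 9.109e-31 * (8.13e-9)^2)
= 25 * 4.3904e-67 / (8 * 9.109e-31 * 6.6097e-17)
= 2.2788e-20 J
= 0.1422 eV

0.1422


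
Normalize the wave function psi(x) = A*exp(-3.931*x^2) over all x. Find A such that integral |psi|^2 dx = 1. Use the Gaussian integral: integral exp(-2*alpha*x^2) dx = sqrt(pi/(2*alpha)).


integral |psi|^2 dx = A^2 * sqrt(pi/(2*alpha)) = 1
A^2 = sqrt(2*alpha/pi)
= sqrt(2 * 3.931 / pi)
= 1.581946
A = sqrt(1.581946)
= 1.2578

1.2578


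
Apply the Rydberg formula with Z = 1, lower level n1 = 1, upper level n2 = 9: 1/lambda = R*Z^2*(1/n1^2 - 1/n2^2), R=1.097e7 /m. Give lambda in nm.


1/lambda = R * Z^2 * (1/n1^2 - 1/n2^2)
= 1.097e7 * 1^2 * (1/1^2 - 1/9^2)
= 1.097e7 * 1 * (1.0 - 0.012346)
= 1.0835e+07 /m
lambda = 1 / 1.0835e+07
= 92.2972 nm

92.2972


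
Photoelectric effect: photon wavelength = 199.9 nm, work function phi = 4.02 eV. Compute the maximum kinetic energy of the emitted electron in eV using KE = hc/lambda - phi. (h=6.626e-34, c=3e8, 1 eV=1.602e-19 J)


E_photon = hc / lambda
= (6.626e-34)(3e8) / (199.9e-9)
= 9.9440e-19 J
= 6.2072 eV
KE = E_photon - phi
= 6.2072 - 4.02
= 2.1872 eV

2.1872


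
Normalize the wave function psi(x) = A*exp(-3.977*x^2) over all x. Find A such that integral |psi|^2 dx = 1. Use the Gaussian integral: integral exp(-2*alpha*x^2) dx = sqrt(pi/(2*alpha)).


integral |psi|^2 dx = A^2 * sqrt(pi/(2*alpha)) = 1
A^2 = sqrt(2*alpha/pi)
= sqrt(2 * 3.977 / pi)
= 1.591175
A = sqrt(1.591175)
= 1.2614

1.2614


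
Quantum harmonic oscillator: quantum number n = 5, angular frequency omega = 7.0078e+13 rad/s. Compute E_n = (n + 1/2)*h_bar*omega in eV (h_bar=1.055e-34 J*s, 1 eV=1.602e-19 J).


E = (n + 1/2) * h_bar * omega
= (5 + 0.5) * 1.055e-34 * 7.0078e+13
= 5.5 * 7.3932e-21
= 4.0663e-20 J
= 0.2538 eV

0.2538


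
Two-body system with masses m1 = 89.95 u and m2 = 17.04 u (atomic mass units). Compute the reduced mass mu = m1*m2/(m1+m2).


mu = m1 * m2 / (m1 + m2)
= 89.95 * 17.04 / (89.95 + 17.04)
= 1532.748 / 106.99
= 14.3261 u

14.3261


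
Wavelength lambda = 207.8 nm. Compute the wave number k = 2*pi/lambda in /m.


k = 2 * pi / lambda
= 6.2832 / (207.8e-9)
= 6.2832 / 2.0780e-07
= 3.0237e+07 /m

3.0237e+07


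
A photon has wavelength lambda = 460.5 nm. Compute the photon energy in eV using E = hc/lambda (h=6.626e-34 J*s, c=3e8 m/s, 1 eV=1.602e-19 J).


E = hc / lambda
= (6.626e-34)(3e8) / (460.5e-9)
= 1.9878e-25 / 4.6050e-07
= 4.3166e-19 J
Converting to eV: 4.3166e-19 / 1.602e-19
= 2.6945 eV

2.6945


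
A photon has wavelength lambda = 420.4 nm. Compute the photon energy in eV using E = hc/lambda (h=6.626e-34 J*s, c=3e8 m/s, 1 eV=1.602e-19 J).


E = hc / lambda
= (6.626e-34)(3e8) / (420.4e-9)
= 1.9878e-25 / 4.2040e-07
= 4.7284e-19 J
Converting to eV: 4.7284e-19 / 1.602e-19
= 2.9515 eV

2.9515


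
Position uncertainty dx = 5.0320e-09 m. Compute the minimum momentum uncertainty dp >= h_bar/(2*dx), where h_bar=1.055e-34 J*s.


dp = h_bar / (2 * dx)
= 1.055e-34 / (2 * 5.0320e-09)
= 1.055e-34 / 1.0064e-08
= 1.0483e-26 kg*m/s

1.0483e-26


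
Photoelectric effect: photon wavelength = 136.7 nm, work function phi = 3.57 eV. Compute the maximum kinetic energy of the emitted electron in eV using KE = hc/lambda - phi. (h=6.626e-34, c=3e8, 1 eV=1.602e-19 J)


E_photon = hc / lambda
= (6.626e-34)(3e8) / (136.7e-9)
= 1.4541e-18 J
= 9.077 eV
KE = E_photon - phi
= 9.077 - 3.57
= 5.507 eV

5.507


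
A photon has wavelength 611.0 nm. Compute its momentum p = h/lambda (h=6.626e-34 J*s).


p = h / lambda
= 6.626e-34 / (611.0e-9)
= 6.626e-34 / 6.1100e-07
= 1.0845e-27 kg*m/s

1.0845e-27


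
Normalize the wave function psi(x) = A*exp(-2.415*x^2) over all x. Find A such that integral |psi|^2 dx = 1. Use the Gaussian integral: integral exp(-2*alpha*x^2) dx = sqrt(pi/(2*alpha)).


integral |psi|^2 dx = A^2 * sqrt(pi/(2*alpha)) = 1
A^2 = sqrt(2*alpha/pi)
= sqrt(2 * 2.415 / pi)
= 1.239934
A = sqrt(1.239934)
= 1.1135

1.1135


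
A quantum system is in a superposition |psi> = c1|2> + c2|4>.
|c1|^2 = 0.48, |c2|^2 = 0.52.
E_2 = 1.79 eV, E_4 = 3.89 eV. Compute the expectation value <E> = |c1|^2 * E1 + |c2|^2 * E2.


<E> = |c1|^2 * E1 + |c2|^2 * E2
= 0.48 * 1.79 + 0.52 * 3.89
= 0.8592 + 2.0228
= 2.882 eV

2.882


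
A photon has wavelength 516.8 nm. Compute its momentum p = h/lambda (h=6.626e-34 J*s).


p = h / lambda
= 6.626e-34 / (516.8e-9)
= 6.626e-34 / 5.1680e-07
= 1.2821e-27 kg*m/s

1.2821e-27


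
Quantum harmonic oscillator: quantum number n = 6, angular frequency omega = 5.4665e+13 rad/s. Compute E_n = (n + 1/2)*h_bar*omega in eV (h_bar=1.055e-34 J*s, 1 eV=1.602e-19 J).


E = (n + 1/2) * h_bar * omega
= (6 + 0.5) * 1.055e-34 * 5.4665e+13
= 6.5 * 5.7672e-21
= 3.7487e-20 J
= 0.234 eV

0.234


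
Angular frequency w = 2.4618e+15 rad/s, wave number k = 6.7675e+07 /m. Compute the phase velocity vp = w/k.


vp = w / k
= 2.4618e+15 / 6.7675e+07
= 3.6377e+07 m/s

3.6377e+07


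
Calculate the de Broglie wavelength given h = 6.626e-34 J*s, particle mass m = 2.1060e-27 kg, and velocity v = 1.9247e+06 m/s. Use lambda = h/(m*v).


lambda = h / (m * v)
= 6.626e-34 / (2.1060e-27 * 1.9247e+06)
= 6.626e-34 / 4.0534e-21
= 1.6347e-13 m

1.6347e-13


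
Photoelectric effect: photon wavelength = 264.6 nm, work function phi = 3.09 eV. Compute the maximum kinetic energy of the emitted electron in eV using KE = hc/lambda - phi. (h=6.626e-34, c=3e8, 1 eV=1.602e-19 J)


E_photon = hc / lambda
= (6.626e-34)(3e8) / (264.6e-9)
= 7.5125e-19 J
= 4.6894 eV
KE = E_photon - phi
= 4.6894 - 3.09
= 1.5994 eV

1.5994


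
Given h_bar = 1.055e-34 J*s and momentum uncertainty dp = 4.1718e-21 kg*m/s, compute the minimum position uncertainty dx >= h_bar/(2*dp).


dx = h_bar / (2 * dp)
= 1.055e-34 / (2 * 4.1718e-21)
= 1.055e-34 / 8.3436e-21
= 1.2644e-14 m

1.2644e-14


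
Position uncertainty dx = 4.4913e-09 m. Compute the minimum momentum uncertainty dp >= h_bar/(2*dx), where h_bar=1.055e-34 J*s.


dp = h_bar / (2 * dx)
= 1.055e-34 / (2 * 4.4913e-09)
= 1.055e-34 / 8.9826e-09
= 1.1745e-26 kg*m/s

1.1745e-26


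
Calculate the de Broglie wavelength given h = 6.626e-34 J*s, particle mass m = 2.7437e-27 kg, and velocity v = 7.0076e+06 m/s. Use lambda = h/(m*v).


lambda = h / (m * v)
= 6.626e-34 / (2.7437e-27 * 7.0076e+06)
= 6.626e-34 / 1.9227e-20
= 3.4462e-14 m

3.4462e-14


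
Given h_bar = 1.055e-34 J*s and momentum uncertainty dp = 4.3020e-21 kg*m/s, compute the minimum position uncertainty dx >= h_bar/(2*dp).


dx = h_bar / (2 * dp)
= 1.055e-34 / (2 * 4.3020e-21)
= 1.055e-34 / 8.6040e-21
= 1.2262e-14 m

1.2262e-14


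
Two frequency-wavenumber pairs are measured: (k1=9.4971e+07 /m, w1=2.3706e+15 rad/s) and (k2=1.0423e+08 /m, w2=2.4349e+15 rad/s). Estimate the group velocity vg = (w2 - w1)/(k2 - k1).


vg = (w2 - w1) / (k2 - k1)
= (2.4349e+15 - 2.3706e+15) / (1.0423e+08 - 9.4971e+07)
= 6.4300e+13 / 9.2590e+06
= 6.9446e+06 m/s

6.9446e+06


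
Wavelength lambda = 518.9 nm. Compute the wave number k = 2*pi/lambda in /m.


k = 2 * pi / lambda
= 6.2832 / (518.9e-9)
= 6.2832 / 5.1890e-07
= 1.2109e+07 /m

1.2109e+07


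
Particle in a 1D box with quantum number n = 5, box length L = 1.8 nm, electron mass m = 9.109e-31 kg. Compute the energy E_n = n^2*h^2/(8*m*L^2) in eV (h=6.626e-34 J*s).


E = n^2 * h^2 / (8 * m * L^2)
= 5^2 * (6.626e-34)^2 / (8 * 9.109e-31 * (1.8e-9)^2)
= 25 * 4.3904e-67 / (8 * 9.109e-31 * 3.2400e-18)
= 4.6488e-19 J
= 2.9018 eV

2.9018


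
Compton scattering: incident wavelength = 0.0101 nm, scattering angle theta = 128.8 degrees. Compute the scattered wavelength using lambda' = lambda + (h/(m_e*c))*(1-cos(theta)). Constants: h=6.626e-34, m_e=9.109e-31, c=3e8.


Compton wavelength: h/(m_e*c) = 2.4247e-12 m
d_lambda = 2.4247e-12 * (1 - cos(128.8 deg))
= 2.4247e-12 * 1.626604
= 3.9440e-12 m = 0.003944 nm
lambda' = 0.0101 + 0.003944
= 0.014044 nm

0.014044


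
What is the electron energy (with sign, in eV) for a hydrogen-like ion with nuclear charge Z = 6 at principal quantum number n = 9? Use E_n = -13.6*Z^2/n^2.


E_n = -13.6 * Z^2 / n^2
= -13.6 * 6^2 / 9^2
= -13.6 * 36 / 81
= -6.0444 eV

-6.0444


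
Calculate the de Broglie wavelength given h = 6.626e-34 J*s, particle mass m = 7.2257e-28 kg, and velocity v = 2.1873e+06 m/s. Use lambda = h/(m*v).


lambda = h / (m * v)
= 6.626e-34 / (7.2257e-28 * 2.1873e+06)
= 6.626e-34 / 1.5805e-21
= 4.1924e-13 m

4.1924e-13


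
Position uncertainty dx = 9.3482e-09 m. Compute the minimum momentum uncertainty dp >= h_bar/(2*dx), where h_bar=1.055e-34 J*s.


dp = h_bar / (2 * dx)
= 1.055e-34 / (2 * 9.3482e-09)
= 1.055e-34 / 1.8696e-08
= 5.6428e-27 kg*m/s

5.6428e-27


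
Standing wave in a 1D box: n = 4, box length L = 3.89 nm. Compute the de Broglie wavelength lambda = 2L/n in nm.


lambda = 2L / n
= 2 * 3.89 / 4
= 7.78 / 4
= 1.945 nm

1.945


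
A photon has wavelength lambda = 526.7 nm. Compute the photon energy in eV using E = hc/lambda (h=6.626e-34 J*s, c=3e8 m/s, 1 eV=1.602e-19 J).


E = hc / lambda
= (6.626e-34)(3e8) / (526.7e-9)
= 1.9878e-25 / 5.2670e-07
= 3.7741e-19 J
Converting to eV: 3.7741e-19 / 1.602e-19
= 2.3558 eV

2.3558


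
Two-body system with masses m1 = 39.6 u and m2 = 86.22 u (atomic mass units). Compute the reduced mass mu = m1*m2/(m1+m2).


mu = m1 * m2 / (m1 + m2)
= 39.6 * 86.22 / (39.6 + 86.22)
= 3414.312 / 125.82
= 27.1365 u

27.1365


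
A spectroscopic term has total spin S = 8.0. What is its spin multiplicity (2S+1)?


Spin multiplicity = 2S + 1
= 2 * 8.0 + 1
= 16.0 + 1
= 17

17


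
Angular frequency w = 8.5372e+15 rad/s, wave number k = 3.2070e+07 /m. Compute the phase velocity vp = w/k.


vp = w / k
= 8.5372e+15 / 3.2070e+07
= 2.6621e+08 m/s

2.6621e+08


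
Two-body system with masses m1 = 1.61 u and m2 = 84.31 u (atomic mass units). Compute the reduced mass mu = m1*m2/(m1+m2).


mu = m1 * m2 / (m1 + m2)
= 1.61 * 84.31 / (1.61 + 84.31)
= 135.7391 / 85.92
= 1.5798 u

1.5798


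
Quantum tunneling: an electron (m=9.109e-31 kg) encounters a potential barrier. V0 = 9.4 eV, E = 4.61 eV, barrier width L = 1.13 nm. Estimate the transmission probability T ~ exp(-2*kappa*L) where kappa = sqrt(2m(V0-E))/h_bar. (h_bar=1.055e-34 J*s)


V0 - E = 4.79 eV = 7.6736e-19 J
kappa = sqrt(2 * m * (V0-E)) / h_bar
= sqrt(2 * 9.109e-31 * 7.6736e-19) / 1.055e-34
= 1.1207e+10 /m
2*kappa*L = 2 * 1.1207e+10 * 1.13e-9
= 25.3283
T = exp(-25.3283) = 1.000177e-11

1.000177e-11


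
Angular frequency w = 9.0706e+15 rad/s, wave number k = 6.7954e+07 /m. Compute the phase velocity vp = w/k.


vp = w / k
= 9.0706e+15 / 6.7954e+07
= 1.3348e+08 m/s

1.3348e+08


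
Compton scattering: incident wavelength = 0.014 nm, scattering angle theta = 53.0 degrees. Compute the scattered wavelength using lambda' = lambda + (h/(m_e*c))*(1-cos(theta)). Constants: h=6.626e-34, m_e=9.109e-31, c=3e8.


Compton wavelength: h/(m_e*c) = 2.4247e-12 m
d_lambda = 2.4247e-12 * (1 - cos(53.0 deg))
= 2.4247e-12 * 0.398185
= 9.6548e-13 m = 0.000965 nm
lambda' = 0.014 + 0.000965
= 0.014965 nm

0.014965


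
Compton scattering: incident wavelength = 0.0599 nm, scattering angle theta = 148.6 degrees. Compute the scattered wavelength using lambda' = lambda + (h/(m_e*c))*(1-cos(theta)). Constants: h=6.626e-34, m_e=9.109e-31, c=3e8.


Compton wavelength: h/(m_e*c) = 2.4247e-12 m
d_lambda = 2.4247e-12 * (1 - cos(148.6 deg))
= 2.4247e-12 * 1.853551
= 4.4943e-12 m = 0.004494 nm
lambda' = 0.0599 + 0.004494
= 0.064394 nm

0.064394


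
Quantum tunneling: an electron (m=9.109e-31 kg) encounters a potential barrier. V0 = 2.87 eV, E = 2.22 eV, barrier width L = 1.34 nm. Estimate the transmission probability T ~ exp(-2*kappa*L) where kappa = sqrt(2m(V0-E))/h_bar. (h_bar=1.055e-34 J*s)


V0 - E = 0.65 eV = 1.0413e-19 J
kappa = sqrt(2 * m * (V0-E)) / h_bar
= sqrt(2 * 9.109e-31 * 1.0413e-19) / 1.055e-34
= 4.1284e+09 /m
2*kappa*L = 2 * 4.1284e+09 * 1.34e-9
= 11.0642
T = exp(-11.0642) = 1.566291e-05

1.566291e-05


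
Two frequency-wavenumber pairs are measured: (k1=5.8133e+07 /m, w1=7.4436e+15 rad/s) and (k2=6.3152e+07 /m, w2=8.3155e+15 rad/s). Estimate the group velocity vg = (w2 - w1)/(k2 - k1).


vg = (w2 - w1) / (k2 - k1)
= (8.3155e+15 - 7.4436e+15) / (6.3152e+07 - 5.8133e+07)
= 8.7190e+14 / 5.0190e+06
= 1.7372e+08 m/s

1.7372e+08


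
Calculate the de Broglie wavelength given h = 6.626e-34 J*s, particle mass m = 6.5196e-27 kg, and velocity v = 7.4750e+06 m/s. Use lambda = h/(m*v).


lambda = h / (m * v)
= 6.626e-34 / (6.5196e-27 * 7.4750e+06)
= 6.626e-34 / 4.8734e-20
= 1.3596e-14 m

1.3596e-14


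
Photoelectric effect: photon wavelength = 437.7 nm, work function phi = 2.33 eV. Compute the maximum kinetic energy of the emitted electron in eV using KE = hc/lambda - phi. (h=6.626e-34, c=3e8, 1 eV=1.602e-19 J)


E_photon = hc / lambda
= (6.626e-34)(3e8) / (437.7e-9)
= 4.5415e-19 J
= 2.8349 eV
KE = E_photon - phi
= 2.8349 - 2.33
= 0.5049 eV

0.5049


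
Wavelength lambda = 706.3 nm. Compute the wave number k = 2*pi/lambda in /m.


k = 2 * pi / lambda
= 6.2832 / (706.3e-9)
= 6.2832 / 7.0630e-07
= 8.8959e+06 /m

8.8959e+06


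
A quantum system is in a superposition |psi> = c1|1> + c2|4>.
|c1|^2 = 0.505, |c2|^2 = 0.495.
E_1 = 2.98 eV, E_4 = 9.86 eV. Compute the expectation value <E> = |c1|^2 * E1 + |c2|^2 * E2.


<E> = |c1|^2 * E1 + |c2|^2 * E2
= 0.505 * 2.98 + 0.495 * 9.86
= 1.5049 + 4.8807
= 6.3856 eV

6.3856


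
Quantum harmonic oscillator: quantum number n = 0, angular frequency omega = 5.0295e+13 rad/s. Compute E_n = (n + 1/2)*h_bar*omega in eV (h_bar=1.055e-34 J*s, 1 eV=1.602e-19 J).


E = (n + 1/2) * h_bar * omega
= (0 + 0.5) * 1.055e-34 * 5.0295e+13
= 0.5 * 5.3061e-21
= 2.6531e-21 J
= 0.0166 eV

0.0166


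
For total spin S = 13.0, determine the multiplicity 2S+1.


Spin multiplicity = 2S + 1
= 2 * 13.0 + 1
= 26.0 + 1
= 27

27


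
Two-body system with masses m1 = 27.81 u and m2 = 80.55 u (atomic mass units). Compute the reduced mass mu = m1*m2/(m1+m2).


mu = m1 * m2 / (m1 + m2)
= 27.81 * 80.55 / (27.81 + 80.55)
= 2240.0955 / 108.36
= 20.6727 u

20.6727


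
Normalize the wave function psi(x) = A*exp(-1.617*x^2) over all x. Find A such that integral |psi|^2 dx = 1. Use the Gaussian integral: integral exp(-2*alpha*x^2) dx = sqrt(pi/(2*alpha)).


integral |psi|^2 dx = A^2 * sqrt(pi/(2*alpha)) = 1
A^2 = sqrt(2*alpha/pi)
= sqrt(2 * 1.617 / pi)
= 1.0146
A = sqrt(1.0146)
= 1.0073

1.0073


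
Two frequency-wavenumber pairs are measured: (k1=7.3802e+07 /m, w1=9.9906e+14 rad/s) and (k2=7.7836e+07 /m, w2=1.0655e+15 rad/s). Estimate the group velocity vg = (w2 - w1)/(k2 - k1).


vg = (w2 - w1) / (k2 - k1)
= (1.0655e+15 - 9.9906e+14) / (7.7836e+07 - 7.3802e+07)
= 6.6440e+13 / 4.0340e+06
= 1.6470e+07 m/s

1.6470e+07


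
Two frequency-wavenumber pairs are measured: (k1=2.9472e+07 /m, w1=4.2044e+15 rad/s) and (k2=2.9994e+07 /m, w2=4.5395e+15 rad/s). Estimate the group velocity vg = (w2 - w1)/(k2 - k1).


vg = (w2 - w1) / (k2 - k1)
= (4.5395e+15 - 4.2044e+15) / (2.9994e+07 - 2.9472e+07)
= 3.3510e+14 / 5.2200e+05
= 6.4195e+08 m/s

6.4195e+08


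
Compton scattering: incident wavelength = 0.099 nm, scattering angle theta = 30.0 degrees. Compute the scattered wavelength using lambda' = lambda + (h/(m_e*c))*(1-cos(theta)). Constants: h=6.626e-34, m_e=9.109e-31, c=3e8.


Compton wavelength: h/(m_e*c) = 2.4247e-12 m
d_lambda = 2.4247e-12 * (1 - cos(30.0 deg))
= 2.4247e-12 * 0.133975
= 3.2485e-13 m = 0.000325 nm
lambda' = 0.099 + 0.000325
= 0.099325 nm

0.099325


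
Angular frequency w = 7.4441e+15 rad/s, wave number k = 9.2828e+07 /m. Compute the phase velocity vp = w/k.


vp = w / k
= 7.4441e+15 / 9.2828e+07
= 8.0192e+07 m/s

8.0192e+07


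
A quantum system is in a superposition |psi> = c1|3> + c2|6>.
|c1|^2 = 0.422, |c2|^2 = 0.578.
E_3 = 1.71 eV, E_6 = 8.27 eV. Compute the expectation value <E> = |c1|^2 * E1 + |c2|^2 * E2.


<E> = |c1|^2 * E1 + |c2|^2 * E2
= 0.422 * 1.71 + 0.578 * 8.27
= 0.7216 + 4.7801
= 5.5017 eV

5.5017


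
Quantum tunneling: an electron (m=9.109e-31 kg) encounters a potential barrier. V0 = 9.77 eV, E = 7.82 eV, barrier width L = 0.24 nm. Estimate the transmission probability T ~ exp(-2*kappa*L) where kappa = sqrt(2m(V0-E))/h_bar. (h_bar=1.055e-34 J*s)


V0 - E = 1.95 eV = 3.1239e-19 J
kappa = sqrt(2 * m * (V0-E)) / h_bar
= sqrt(2 * 9.109e-31 * 3.1239e-19) / 1.055e-34
= 7.1507e+09 /m
2*kappa*L = 2 * 7.1507e+09 * 0.24e-9
= 3.4323
T = exp(-3.4323) = 3.231191e-02

3.231191e-02


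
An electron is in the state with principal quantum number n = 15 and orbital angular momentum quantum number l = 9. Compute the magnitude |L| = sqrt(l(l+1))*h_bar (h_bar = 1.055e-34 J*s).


L = sqrt(l*(l+1)) * h_bar
= sqrt(9 * 10) * 1.055e-34
= sqrt(90) * 1.055e-34
= 9.4868 * 1.055e-34
= 1.0009e-33 J*s

1.0009e-33


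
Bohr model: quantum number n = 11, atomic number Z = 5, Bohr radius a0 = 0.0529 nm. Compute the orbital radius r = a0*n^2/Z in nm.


r = a0 * n^2 / Z
= 0.0529 * 11^2 / 5
= 0.0529 * 121 / 5
= 1.2802 nm

1.2802


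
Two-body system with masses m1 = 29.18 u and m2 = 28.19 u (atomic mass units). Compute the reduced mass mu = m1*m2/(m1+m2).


mu = m1 * m2 / (m1 + m2)
= 29.18 * 28.19 / (29.18 + 28.19)
= 822.5842 / 57.37
= 14.3382 u

14.3382


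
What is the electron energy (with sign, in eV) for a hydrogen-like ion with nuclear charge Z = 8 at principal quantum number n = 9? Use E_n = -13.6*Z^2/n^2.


E_n = -13.6 * Z^2 / n^2
= -13.6 * 8^2 / 9^2
= -13.6 * 64 / 81
= -10.7457 eV

-10.7457


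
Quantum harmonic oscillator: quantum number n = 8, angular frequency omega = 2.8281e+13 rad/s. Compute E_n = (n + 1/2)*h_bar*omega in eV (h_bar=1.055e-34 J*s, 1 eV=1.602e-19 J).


E = (n + 1/2) * h_bar * omega
= (8 + 0.5) * 1.055e-34 * 2.8281e+13
= 8.5 * 2.9836e-21
= 2.5361e-20 J
= 0.1583 eV

0.1583


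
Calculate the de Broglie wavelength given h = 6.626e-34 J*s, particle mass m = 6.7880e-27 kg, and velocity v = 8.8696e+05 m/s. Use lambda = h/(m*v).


lambda = h / (m * v)
= 6.626e-34 / (6.7880e-27 * 8.8696e+05)
= 6.626e-34 / 6.0207e-21
= 1.1005e-13 m

1.1005e-13


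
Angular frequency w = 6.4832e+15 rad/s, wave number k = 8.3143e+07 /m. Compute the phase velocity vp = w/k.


vp = w / k
= 6.4832e+15 / 8.3143e+07
= 7.7976e+07 m/s

7.7976e+07


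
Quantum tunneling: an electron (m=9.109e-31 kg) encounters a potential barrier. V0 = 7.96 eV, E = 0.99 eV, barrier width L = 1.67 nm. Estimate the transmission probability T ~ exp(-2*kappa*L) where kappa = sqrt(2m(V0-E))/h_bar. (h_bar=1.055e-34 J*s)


V0 - E = 6.97 eV = 1.1166e-18 J
kappa = sqrt(2 * m * (V0-E)) / h_bar
= sqrt(2 * 9.109e-31 * 1.1166e-18) / 1.055e-34
= 1.3519e+10 /m
2*kappa*L = 2 * 1.3519e+10 * 1.67e-9
= 45.1536
T = exp(-45.1536) = 2.455036e-20

2.455036e-20


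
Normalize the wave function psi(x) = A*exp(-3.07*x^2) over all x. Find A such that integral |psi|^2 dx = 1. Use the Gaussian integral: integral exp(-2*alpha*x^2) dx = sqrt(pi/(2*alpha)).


integral |psi|^2 dx = A^2 * sqrt(pi/(2*alpha)) = 1
A^2 = sqrt(2*alpha/pi)
= sqrt(2 * 3.07 / pi)
= 1.398007
A = sqrt(1.398007)
= 1.1824

1.1824


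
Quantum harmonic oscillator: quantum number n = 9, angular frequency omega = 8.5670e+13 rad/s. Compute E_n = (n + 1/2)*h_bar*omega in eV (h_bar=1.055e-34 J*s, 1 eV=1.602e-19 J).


E = (n + 1/2) * h_bar * omega
= (9 + 0.5) * 1.055e-34 * 8.5670e+13
= 9.5 * 9.0382e-21
= 8.5863e-20 J
= 0.536 eV

0.536


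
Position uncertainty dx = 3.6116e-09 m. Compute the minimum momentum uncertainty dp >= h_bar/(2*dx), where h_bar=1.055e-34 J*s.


dp = h_bar / (2 * dx)
= 1.055e-34 / (2 * 3.6116e-09)
= 1.055e-34 / 7.2232e-09
= 1.4606e-26 kg*m/s

1.4606e-26


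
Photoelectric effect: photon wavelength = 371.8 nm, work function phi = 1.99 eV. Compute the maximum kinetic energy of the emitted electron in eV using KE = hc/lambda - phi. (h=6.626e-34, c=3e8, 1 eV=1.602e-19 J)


E_photon = hc / lambda
= (6.626e-34)(3e8) / (371.8e-9)
= 5.3464e-19 J
= 3.3373 eV
KE = E_photon - phi
= 3.3373 - 1.99
= 1.3473 eV

1.3473


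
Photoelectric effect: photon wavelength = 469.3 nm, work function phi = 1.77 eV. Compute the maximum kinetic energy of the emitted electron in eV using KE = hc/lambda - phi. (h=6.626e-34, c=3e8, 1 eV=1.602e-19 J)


E_photon = hc / lambda
= (6.626e-34)(3e8) / (469.3e-9)
= 4.2357e-19 J
= 2.644 eV
KE = E_photon - phi
= 2.644 - 1.77
= 0.874 eV

0.874


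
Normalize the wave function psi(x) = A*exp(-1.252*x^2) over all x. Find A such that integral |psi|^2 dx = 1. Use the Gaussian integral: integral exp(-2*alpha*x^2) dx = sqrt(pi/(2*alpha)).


integral |psi|^2 dx = A^2 * sqrt(pi/(2*alpha)) = 1
A^2 = sqrt(2*alpha/pi)
= sqrt(2 * 1.252 / pi)
= 0.892775
A = sqrt(0.892775)
= 0.9449

0.9449


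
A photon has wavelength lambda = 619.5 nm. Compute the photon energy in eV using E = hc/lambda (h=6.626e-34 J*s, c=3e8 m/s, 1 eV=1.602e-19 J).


E = hc / lambda
= (6.626e-34)(3e8) / (619.5e-9)
= 1.9878e-25 / 6.1950e-07
= 3.2087e-19 J
Converting to eV: 3.2087e-19 / 1.602e-19
= 2.0029 eV

2.0029


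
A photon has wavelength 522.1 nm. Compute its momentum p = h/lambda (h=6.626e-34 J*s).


p = h / lambda
= 6.626e-34 / (522.1e-9)
= 6.626e-34 / 5.2210e-07
= 1.2691e-27 kg*m/s

1.2691e-27


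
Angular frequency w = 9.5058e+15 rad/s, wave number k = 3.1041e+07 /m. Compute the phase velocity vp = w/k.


vp = w / k
= 9.5058e+15 / 3.1041e+07
= 3.0623e+08 m/s

3.0623e+08


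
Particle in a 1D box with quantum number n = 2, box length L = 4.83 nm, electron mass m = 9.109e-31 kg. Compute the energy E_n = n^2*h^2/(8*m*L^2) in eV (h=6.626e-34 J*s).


E = n^2 * h^2 / (8 * m * L^2)
= 2^2 * (6.626e-34)^2 / (8 * 9.109e-31 * (4.83e-9)^2)
= 4 * 4.3904e-67 / (8 * 9.109e-31 * 2.3329e-17)
= 1.0330e-20 J
= 0.0645 eV

0.0645


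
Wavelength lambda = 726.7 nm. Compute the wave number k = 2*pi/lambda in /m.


k = 2 * pi / lambda
= 6.2832 / (726.7e-9)
= 6.2832 / 7.2670e-07
= 8.6462e+06 /m

8.6462e+06


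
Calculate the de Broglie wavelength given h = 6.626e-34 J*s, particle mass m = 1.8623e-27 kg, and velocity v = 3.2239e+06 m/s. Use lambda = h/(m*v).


lambda = h / (m * v)
= 6.626e-34 / (1.8623e-27 * 3.2239e+06)
= 6.626e-34 / 6.0039e-21
= 1.1036e-13 m

1.1036e-13


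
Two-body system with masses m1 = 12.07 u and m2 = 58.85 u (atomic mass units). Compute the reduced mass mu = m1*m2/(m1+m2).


mu = m1 * m2 / (m1 + m2)
= 12.07 * 58.85 / (12.07 + 58.85)
= 710.3195 / 70.92
= 10.0158 u

10.0158


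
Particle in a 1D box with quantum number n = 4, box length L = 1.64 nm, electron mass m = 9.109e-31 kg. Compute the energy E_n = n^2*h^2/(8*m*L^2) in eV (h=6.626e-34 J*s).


E = n^2 * h^2 / (8 * m * L^2)
= 4^2 * (6.626e-34)^2 / (8 * 9.109e-31 * (1.64e-9)^2)
= 16 * 4.3904e-67 / (8 * 9.109e-31 * 2.6896e-18)
= 3.5841e-19 J
= 2.2372 eV

2.2372


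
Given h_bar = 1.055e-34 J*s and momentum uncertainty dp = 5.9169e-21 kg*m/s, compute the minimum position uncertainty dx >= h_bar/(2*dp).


dx = h_bar / (2 * dp)
= 1.055e-34 / (2 * 5.9169e-21)
= 1.055e-34 / 1.1834e-20
= 8.9151e-15 m

8.9151e-15


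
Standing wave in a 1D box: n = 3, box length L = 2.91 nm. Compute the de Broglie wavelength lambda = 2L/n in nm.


lambda = 2L / n
= 2 * 2.91 / 3
= 5.82 / 3
= 1.94 nm

1.94


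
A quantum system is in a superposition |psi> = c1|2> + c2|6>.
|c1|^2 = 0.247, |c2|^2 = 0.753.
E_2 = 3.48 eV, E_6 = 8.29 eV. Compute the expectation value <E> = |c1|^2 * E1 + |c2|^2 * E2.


<E> = |c1|^2 * E1 + |c2|^2 * E2
= 0.247 * 3.48 + 0.753 * 8.29
= 0.8596 + 6.2424
= 7.1019 eV

7.1019


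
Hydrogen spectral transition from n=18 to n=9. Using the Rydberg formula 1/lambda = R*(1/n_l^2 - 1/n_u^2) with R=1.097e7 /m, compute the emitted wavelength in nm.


1/lambda = R * (1/n_l^2 - 1/n_u^2)
= 1.097e7 * (1/9^2 - 1/18^2)
= 1.097e7 * (0.012346 - 0.003086)
= 1.097e7 * 0.009259
= 1.0157e+05 /m
lambda = 1 / 1.0157e+05 = 9845.0319 nm

9845.0319


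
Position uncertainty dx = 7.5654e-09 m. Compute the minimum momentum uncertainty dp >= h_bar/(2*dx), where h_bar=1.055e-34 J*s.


dp = h_bar / (2 * dx)
= 1.055e-34 / (2 * 7.5654e-09)
= 1.055e-34 / 1.5131e-08
= 6.9725e-27 kg*m/s

6.9725e-27


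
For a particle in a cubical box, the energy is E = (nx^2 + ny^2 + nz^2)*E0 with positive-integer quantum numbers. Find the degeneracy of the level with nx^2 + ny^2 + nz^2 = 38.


Enumerate all (nx, ny, nz) with nx^2 + ny^2 + nz^2 = 38:
(1,1,6)
(1,6,1)
(2,3,5)
(2,5,3)
(3,2,5)
(3,5,2)
(5,2,3)
(5,3,2)
(6,1,1)
Total degeneracy = 9

9


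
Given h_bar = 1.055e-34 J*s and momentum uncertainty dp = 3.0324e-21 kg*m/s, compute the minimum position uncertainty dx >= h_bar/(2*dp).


dx = h_bar / (2 * dp)
= 1.055e-34 / (2 * 3.0324e-21)
= 1.055e-34 / 6.0648e-21
= 1.7395e-14 m

1.7395e-14


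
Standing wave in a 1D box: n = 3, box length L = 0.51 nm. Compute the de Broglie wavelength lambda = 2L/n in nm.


lambda = 2L / n
= 2 * 0.51 / 3
= 1.02 / 3
= 0.34 nm

0.34


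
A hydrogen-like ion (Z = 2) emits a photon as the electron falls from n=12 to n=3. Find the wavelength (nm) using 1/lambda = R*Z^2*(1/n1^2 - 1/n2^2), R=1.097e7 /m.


1/lambda = R * Z^2 * (1/n1^2 - 1/n2^2)
= 1.097e7 * 2^2 * (1/3^2 - 1/12^2)
= 1.097e7 * 4 * (0.111111 - 0.006944)
= 4.5708e+06 /m
lambda = 1 / 4.5708e+06
= 218.7785 nm

218.7785


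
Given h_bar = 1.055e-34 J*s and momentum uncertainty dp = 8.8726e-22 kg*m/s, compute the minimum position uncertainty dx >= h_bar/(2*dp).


dx = h_bar / (2 * dp)
= 1.055e-34 / (2 * 8.8726e-22)
= 1.055e-34 / 1.7745e-21
= 5.9453e-14 m

5.9453e-14


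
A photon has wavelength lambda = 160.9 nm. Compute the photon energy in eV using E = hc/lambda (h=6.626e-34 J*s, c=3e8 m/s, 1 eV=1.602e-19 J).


E = hc / lambda
= (6.626e-34)(3e8) / (160.9e-9)
= 1.9878e-25 / 1.6090e-07
= 1.2354e-18 J
Converting to eV: 1.2354e-18 / 1.602e-19
= 7.7118 eV

7.7118


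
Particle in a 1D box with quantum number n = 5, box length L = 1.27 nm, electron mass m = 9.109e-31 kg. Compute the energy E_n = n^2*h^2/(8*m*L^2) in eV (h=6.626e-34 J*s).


E = n^2 * h^2 / (8 * m * L^2)
= 5^2 * (6.626e-34)^2 / (8 * 9.109e-31 * (1.27e-9)^2)
= 25 * 4.3904e-67 / (8 * 9.109e-31 * 1.6129e-18)
= 9.3384e-19 J
= 5.8292 eV

5.8292


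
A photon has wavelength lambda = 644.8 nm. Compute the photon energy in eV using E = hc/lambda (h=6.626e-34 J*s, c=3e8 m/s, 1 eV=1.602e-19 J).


E = hc / lambda
= (6.626e-34)(3e8) / (644.8e-9)
= 1.9878e-25 / 6.4480e-07
= 3.0828e-19 J
Converting to eV: 3.0828e-19 / 1.602e-19
= 1.9244 eV

1.9244


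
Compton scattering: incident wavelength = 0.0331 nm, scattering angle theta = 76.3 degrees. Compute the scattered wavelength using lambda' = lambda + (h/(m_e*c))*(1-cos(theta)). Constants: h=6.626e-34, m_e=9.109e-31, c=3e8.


Compton wavelength: h/(m_e*c) = 2.4247e-12 m
d_lambda = 2.4247e-12 * (1 - cos(76.3 deg))
= 2.4247e-12 * 0.763162
= 1.8504e-12 m = 0.00185 nm
lambda' = 0.0331 + 0.00185
= 0.03495 nm

0.03495


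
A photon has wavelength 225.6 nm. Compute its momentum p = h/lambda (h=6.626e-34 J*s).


p = h / lambda
= 6.626e-34 / (225.6e-9)
= 6.626e-34 / 2.2560e-07
= 2.9371e-27 kg*m/s

2.9371e-27


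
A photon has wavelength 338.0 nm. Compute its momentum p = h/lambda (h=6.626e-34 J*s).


p = h / lambda
= 6.626e-34 / (338.0e-9)
= 6.626e-34 / 3.3800e-07
= 1.9604e-27 kg*m/s

1.9604e-27


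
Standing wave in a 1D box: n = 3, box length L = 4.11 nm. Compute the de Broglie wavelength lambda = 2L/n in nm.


lambda = 2L / n
= 2 * 4.11 / 3
= 8.22 / 3
= 2.74 nm

2.74


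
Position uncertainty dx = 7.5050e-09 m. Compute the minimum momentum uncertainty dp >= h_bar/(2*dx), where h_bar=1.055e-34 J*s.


dp = h_bar / (2 * dx)
= 1.055e-34 / (2 * 7.5050e-09)
= 1.055e-34 / 1.5010e-08
= 7.0286e-27 kg*m/s

7.0286e-27


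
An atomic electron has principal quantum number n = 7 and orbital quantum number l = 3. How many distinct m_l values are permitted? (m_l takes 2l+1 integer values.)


m_l ranges from -l to +l in integer steps
So m_l goes from -3 to +3
Count = 2l + 1 = 2*3 + 1
= 7

7


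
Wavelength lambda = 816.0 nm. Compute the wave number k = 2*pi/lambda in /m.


k = 2 * pi / lambda
= 6.2832 / (816.0e-9)
= 6.2832 / 8.1600e-07
= 7.7000e+06 /m

7.7000e+06


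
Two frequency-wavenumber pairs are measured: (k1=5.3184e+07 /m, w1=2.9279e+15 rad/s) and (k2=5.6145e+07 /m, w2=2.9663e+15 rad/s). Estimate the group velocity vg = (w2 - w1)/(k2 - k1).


vg = (w2 - w1) / (k2 - k1)
= (2.9663e+15 - 2.9279e+15) / (5.6145e+07 - 5.3184e+07)
= 3.8400e+13 / 2.9610e+06
= 1.2969e+07 m/s

1.2969e+07


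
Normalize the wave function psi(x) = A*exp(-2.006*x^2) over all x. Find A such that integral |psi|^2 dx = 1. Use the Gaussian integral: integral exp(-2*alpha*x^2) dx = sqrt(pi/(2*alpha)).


integral |psi|^2 dx = A^2 * sqrt(pi/(2*alpha)) = 1
A^2 = sqrt(2*alpha/pi)
= sqrt(2 * 2.006 / pi)
= 1.13007
A = sqrt(1.13007)
= 1.063

1.063


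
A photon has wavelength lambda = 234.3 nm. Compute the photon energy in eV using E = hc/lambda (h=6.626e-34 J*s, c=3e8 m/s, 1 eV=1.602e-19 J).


E = hc / lambda
= (6.626e-34)(3e8) / (234.3e-9)
= 1.9878e-25 / 2.3430e-07
= 8.4840e-19 J
Converting to eV: 8.4840e-19 / 1.602e-19
= 5.2959 eV

5.2959


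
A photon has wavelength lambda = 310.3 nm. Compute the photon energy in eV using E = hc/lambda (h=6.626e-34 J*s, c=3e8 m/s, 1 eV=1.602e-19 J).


E = hc / lambda
= (6.626e-34)(3e8) / (310.3e-9)
= 1.9878e-25 / 3.1030e-07
= 6.4061e-19 J
Converting to eV: 6.4061e-19 / 1.602e-19
= 3.9988 eV

3.9988


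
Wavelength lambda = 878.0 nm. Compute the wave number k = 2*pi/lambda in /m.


k = 2 * pi / lambda
= 6.2832 / (878.0e-9)
= 6.2832 / 8.7800e-07
= 7.1562e+06 /m

7.1562e+06


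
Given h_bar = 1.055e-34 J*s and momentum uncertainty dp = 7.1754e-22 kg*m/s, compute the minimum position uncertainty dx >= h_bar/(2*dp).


dx = h_bar / (2 * dp)
= 1.055e-34 / (2 * 7.1754e-22)
= 1.055e-34 / 1.4351e-21
= 7.3515e-14 m

7.3515e-14


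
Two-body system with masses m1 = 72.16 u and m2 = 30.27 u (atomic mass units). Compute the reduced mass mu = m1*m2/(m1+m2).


mu = m1 * m2 / (m1 + m2)
= 72.16 * 30.27 / (72.16 + 30.27)
= 2184.2832 / 102.43
= 21.3246 u

21.3246


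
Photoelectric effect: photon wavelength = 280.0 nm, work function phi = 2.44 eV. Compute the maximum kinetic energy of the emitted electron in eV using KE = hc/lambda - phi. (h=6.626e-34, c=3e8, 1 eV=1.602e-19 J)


E_photon = hc / lambda
= (6.626e-34)(3e8) / (280.0e-9)
= 7.0993e-19 J
= 4.4315 eV
KE = E_photon - phi
= 4.4315 - 2.44
= 1.9915 eV

1.9915


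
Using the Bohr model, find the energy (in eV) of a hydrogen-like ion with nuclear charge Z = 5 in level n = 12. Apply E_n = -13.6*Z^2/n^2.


E_n = -13.6 * Z^2 / n^2
= -13.6 * 5^2 / 12^2
= -13.6 * 25 / 144
= -2.3611 eV

-2.3611


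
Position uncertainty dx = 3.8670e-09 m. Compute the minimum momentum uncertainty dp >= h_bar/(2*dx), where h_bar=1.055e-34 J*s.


dp = h_bar / (2 * dx)
= 1.055e-34 / (2 * 3.8670e-09)
= 1.055e-34 / 7.7340e-09
= 1.3641e-26 kg*m/s

1.3641e-26


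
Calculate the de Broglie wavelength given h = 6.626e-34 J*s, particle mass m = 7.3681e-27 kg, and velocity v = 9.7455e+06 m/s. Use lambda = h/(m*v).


lambda = h / (m * v)
= 6.626e-34 / (7.3681e-27 * 9.7455e+06)
= 6.626e-34 / 7.1806e-20
= 9.2277e-15 m

9.2277e-15


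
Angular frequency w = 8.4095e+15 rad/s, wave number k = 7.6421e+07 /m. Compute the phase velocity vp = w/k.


vp = w / k
= 8.4095e+15 / 7.6421e+07
= 1.1004e+08 m/s

1.1004e+08


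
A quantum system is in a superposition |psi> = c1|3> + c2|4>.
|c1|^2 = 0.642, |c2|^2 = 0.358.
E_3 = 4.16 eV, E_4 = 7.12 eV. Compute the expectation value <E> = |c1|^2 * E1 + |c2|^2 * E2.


<E> = |c1|^2 * E1 + |c2|^2 * E2
= 0.642 * 4.16 + 0.358 * 7.12
= 2.6707 + 2.549
= 5.2197 eV

5.2197


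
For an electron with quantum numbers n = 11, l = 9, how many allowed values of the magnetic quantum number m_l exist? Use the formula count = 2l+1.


m_l ranges from -l to +l in integer steps
So m_l goes from -9 to +9
Count = 2l + 1 = 2*9 + 1
= 19

19


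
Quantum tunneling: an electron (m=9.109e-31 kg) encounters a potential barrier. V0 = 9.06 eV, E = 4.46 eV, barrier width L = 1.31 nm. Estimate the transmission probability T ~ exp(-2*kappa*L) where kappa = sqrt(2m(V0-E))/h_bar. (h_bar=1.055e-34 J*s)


V0 - E = 4.6 eV = 7.3692e-19 J
kappa = sqrt(2 * m * (V0-E)) / h_bar
= sqrt(2 * 9.109e-31 * 7.3692e-19) / 1.055e-34
= 1.0983e+10 /m
2*kappa*L = 2 * 1.0983e+10 * 1.31e-9
= 28.7746
T = exp(-28.7746) = 3.186753e-13

3.186753e-13
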